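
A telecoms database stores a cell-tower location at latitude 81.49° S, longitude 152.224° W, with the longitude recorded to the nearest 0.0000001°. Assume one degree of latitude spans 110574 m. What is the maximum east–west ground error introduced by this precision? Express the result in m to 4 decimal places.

0.0008 m

Rounding to 7 decimal places leaves the longitude within ±5e-08° of the true value.
Parallels shrink by cos φ, so at 81.49° a degree of longitude is 110574 × 0.1480 ≈ 16363 m.
East–west error: 5e-08° × 16363 m/° ≈ 0.000818148 m.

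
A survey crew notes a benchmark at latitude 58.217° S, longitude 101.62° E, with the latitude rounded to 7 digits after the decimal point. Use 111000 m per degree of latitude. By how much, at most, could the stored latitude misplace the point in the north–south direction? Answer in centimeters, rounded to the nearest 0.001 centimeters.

0.555 centimeters

Rounding to 7 decimal places leaves the latitude within ±5e-08° of the true value.
Along the meridian that is 5e-08° × 111000 m/° = 0.00555 m.
That is 0.00555 m = 0.555 cm.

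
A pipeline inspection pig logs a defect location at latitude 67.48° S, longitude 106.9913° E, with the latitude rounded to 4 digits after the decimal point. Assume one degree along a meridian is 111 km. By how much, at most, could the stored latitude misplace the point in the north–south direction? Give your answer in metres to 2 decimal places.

Rounding to 4 decimal places leaves the latitude within ±5e-05° of the true value.
So the N–S error is at most 5e-05 × 111000 = 5.55 m.

5.55 metres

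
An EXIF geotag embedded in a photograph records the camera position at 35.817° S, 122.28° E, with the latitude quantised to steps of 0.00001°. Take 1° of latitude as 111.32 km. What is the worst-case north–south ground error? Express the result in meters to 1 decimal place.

With a 0.00001° grid the true value lies within half a step, ±0.00001°/2 = ±5e-06°, of the stored one.
So the N–S error is at most 5e-06 × 111320 = 0.5566 m.

0.6 meters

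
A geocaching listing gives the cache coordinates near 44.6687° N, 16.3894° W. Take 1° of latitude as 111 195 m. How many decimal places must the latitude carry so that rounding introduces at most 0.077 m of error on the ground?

6 decimal places

One degree of latitude covers 111195 m.
Rounding to N decimal places gives at most 0.5 × 10⁻ᴺ degrees of error, i.e. 0.5 × 10⁻ᴺ × 111195 m.
Need 0.5 × 111195 × 10⁻ᴺ ≤ 0.077 → 10⁻ᴺ ≤ 1.385e-06, so N ≥ 5.86.
At 5 places the error can reach 0.556 m, but 6 places keeps it to 0.0556 m.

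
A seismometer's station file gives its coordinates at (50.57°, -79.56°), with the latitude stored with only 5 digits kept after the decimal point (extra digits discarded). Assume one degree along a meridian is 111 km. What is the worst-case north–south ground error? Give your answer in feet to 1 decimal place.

3.6 feet

Truncating at 5 decimal places can drop up to a full unit in the last place, so the latitude may be off by as much as 1e-05°.
North–south distance: 1e-05° × 111000 m/° = 1.11 m.
In feet: 1.11 m ÷ 0.3048 ≈ 3.6417 ft.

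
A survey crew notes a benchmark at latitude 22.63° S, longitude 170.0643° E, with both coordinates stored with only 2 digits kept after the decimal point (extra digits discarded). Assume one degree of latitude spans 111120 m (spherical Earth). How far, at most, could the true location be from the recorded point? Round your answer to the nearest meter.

Truncating at 2 decimal places can drop up to a full unit in the last place, so each coordinate may be off by as much as 0.01°.
North–south component: 0.01° × 111120 = 1111.2 m.
East–west component at 22.63°: 0.01° × 111120 × cos 22.63° ≈ 0.01 × 102565 ≈ 1025.65 m.
The two errors are perpendicular, so the maximum displacement is √(1111.2² + 1025.65²) ≈ 1512.19 m.

1512 meters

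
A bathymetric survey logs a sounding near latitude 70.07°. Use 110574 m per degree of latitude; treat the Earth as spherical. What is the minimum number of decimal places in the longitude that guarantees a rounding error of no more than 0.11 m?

6

At 70.07° one degree of longitude covers 110574 × cos 70.07° ≈ 110574 × 0.3409 ≈ 37691.6 m.
N decimal places → at most half a unit in the last place, 0.5 × 10⁻ᴺ° = 37691.6/2 × 10⁻ᴺ m.
Setting 18845.8 × 10⁻ᴺ ≤ 0.11 gives 10ᴺ ≥ 1.713e+05, i.e. N ≥ 5.23.
N = 5 would give 0.188 m (too coarse); N = 6 gives 0.0188 m ≤ 0.11 m.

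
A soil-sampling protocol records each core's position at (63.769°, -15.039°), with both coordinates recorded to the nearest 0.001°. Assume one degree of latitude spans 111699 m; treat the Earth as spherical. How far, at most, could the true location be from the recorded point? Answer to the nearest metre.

Rounding to 3 decimal places leaves each coordinate within ±0.0005° of the true value.
N–S: 0.0005° × 111699 m/° = 55.8495 m.
Longitude error → 0.0005 × 111699 × cos 63.769° = 0.0005 × 111699 × 0.4420 ≈ 24.685 m.
The two errors are perpendicular, so the maximum displacement is √(55.8495² + 24.685²) ≈ 61.0616 m.

61 metres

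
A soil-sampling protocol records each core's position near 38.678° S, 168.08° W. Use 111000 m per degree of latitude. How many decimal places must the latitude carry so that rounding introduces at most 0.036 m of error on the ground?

7 decimal places

One degree of latitude covers 111000 m.
Rounding to N decimal places gives at most 0.5 × 10⁻ᴺ degrees of error, i.e. 0.5 × 10⁻ᴺ × 111000 m.
Setting 55500 × 10⁻ᴺ ≤ 0.036 gives 10ᴺ ≥ 1.542e+06, i.e. N ≥ 6.19.
N = 6 would give 0.0555 m (too coarse); N = 7 gives 0.00555 m ≤ 0.036 m.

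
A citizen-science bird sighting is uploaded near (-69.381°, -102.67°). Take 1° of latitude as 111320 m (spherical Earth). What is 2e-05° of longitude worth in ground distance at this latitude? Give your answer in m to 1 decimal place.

One degree of longitude here spans 111320 × cos 69.381° = 111320 × 0.3522 ≈ 39201.6 m; 2e-05° of that is 0.784031 m.

0.8 m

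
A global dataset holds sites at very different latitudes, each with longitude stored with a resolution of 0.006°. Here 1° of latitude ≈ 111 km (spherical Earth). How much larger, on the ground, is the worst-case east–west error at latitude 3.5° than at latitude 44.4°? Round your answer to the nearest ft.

310 ft

With a 0.006° grid the true value lies within half a step, ±0.006°/2 = ±0.003°, of the stored one.
Error at 3.5° = 0.003° × 111000 × cos 3.5° ≈ 333 × 0.9981 = 332.38 m.
At 44.4°: 0.003° × 111000 × cos 44.4° = 0.003 × 111000 × 0.7145 ≈ 237.92 m.
So the lower-latitude error exceeds the higher by 332.38 − 237.92 = 94.459 m.
Converting: 94.4595 m × 3.2808 ft/m ≈ 309.91 ft.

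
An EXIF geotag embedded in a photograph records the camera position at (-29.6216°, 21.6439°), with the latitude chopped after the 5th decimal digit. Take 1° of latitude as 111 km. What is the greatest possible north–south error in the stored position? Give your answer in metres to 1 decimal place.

1.1 metres

Truncating at 5 decimal places can drop up to a full unit in the last place, so the latitude may be off by as much as 1e-05°.
So the N–S error is at most 1e-05 × 111000 = 1.11 m.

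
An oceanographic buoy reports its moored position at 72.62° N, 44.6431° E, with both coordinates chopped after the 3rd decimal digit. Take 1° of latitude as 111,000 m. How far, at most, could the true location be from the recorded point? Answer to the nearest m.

Truncating at 3 decimal places can drop up to a full unit in the last place, so each coordinate may be off by as much as 0.001°.
Latitude error → 0.001 × 111000 = 111 m along the meridian.
East–west component at 72.62°: 0.001° × 111000 × cos 72.62° ≈ 0.001 × 33156.6 ≈ 33.1566 m.
Worst case both components are at the extreme and orthogonal: √(111² + 33.1566²) ≈ 115.846 m.

116 m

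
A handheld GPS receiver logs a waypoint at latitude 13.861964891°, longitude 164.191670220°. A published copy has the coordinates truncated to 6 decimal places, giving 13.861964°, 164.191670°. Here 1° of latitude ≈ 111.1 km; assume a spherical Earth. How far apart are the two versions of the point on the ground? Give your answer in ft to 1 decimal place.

0.3 ft

The latitude changed by +0.000000891° and the longitude by +0.000000220°.
N–S: 0.000000891° × 111100 m/° = 0.0989901 m.
East–west at this latitude: 0.000000220° × 111100 × cos 13.862° ≈ 0.000000220 × 107864 = 0.0237301 m.
Combined displacement = (0.0989901² + 0.0237301²)^½ ≈ 0.101795 m.
Converting: 0.101795 m × 3.2808 ft/m ≈ 0.33397 ft.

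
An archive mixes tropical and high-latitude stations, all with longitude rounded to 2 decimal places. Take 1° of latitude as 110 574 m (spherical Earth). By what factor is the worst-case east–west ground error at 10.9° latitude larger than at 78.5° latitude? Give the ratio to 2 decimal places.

4.93

Rounding to 2 decimal places leaves the longitude within ±0.005° of the true value.
At 10.9°: 0.005° × 110574 × cos 10.9° = 0.005 × 110574 × 0.9820 ≈ 542.9 m.
At 78.5°: 0.005° × 110574 × cos 78.5° = 0.005 × 110574 × 0.1994 ≈ 110.22 m.
The ratio reduces to cos 10.9° / cos 78.5° = 0.9820/0.1994 ≈ 4.9254.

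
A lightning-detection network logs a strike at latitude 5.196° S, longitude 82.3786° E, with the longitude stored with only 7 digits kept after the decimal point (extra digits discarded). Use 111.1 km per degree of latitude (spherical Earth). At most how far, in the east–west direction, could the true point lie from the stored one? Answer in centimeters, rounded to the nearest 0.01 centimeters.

1.11 centimeters

Truncating at 7 decimal places can drop up to a full unit in the last place, so the longitude may be off by as much as 1e-07°.
One degree of longitude at 5.196° is 111100 × cos 5.196° ≈ 111100 × 0.9959 = 110643 m.
So at most 1e-07° × 110643 ≈ 0.0110643 m east–west.
That is 0.0110643 m = 1.1064 cm.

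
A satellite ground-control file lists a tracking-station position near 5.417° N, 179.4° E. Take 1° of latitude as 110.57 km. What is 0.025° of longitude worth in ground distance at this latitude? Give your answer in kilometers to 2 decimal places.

At 5.417° a degree of longitude is 110570 × cos 5.417° ≈ 110076 m, so 0.025° corresponds to 2751.9 m.
That is 2751.9 m = 2.7519 km.

2.75 kilometers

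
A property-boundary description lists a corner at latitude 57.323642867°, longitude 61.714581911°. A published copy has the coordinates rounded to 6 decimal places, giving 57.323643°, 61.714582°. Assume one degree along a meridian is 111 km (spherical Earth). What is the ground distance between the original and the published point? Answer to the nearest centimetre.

Δlat = 57.323642867 − 57.323643 = -0.000000133°; Δlon = 61.714581911 − 61.714582 = -0.000000089°.
N–S: -0.000000133° × 111000 m/° = -0.014763 m.
East–west at this latitude: -0.000000089° × 111000 × cos 57.3236° ≈ -0.000000089 × 59928.1 = -0.0053336 m.
Distance: √(0.014763² + 0.0053336²) ≈ 0.0156969 m.
That is 0.0156969 m = 1.5697 cm.

2 centimetres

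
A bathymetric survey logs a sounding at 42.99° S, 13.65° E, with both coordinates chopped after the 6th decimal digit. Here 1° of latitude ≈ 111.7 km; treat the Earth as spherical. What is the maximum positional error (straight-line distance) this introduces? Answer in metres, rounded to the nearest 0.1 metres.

Truncating at 6 decimal places can drop up to a full unit in the last place, so each coordinate may be off by as much as 1e-06°.
N–S: 1e-06° × 111700 m/° = 0.1117 m.
East–west component at 42.99°: 1e-06° × 111700 × cos 42.99° ≈ 1e-06 × 81705.5 ≈ 0.0817055 m.
Worst case both components are at the extreme and orthogonal: √(0.1117² + 0.0817055²) ≈ 0.138393 m.

0.1 metres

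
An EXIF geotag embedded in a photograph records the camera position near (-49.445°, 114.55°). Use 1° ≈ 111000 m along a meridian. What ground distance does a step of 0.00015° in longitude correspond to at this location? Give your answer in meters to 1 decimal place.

10.8 meters

0.00015° of longitude at 49.445° is 0.00015 × 111000 × cos 49.445° ≈ 0.00015 × 72169.7 = 10.8255 m.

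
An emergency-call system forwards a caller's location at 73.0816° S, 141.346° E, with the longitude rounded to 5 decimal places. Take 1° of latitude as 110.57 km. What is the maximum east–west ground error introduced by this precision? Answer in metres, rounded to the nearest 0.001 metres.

0.161 metres

Rounding to 5 decimal places leaves the longitude within ±5e-06° of the true value.
At latitude 73.0816° a degree of longitude spans 110570 m × cos 73.0816° = 110570 × 0.2910 ≈ 32176.9 m.
East–west error: 5e-06° × 32176.9 m/° ≈ 0.160885 m.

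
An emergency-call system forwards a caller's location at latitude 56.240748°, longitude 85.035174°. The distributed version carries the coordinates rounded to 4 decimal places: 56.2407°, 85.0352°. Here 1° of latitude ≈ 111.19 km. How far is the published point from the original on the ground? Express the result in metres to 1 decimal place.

5.6 metres

The latitude changed by +0.000048° and the longitude by -0.000026°.
North–south shift: 0.000048 × 111190 = 5.33712 m.
East–west at this latitude: -0.000026° × 111190 × cos 56.2407° ≈ -0.000026 × 61788.9 = -1.60651 m.
Distance: √(5.33712² + 1.60651²) ≈ 5.57366 m.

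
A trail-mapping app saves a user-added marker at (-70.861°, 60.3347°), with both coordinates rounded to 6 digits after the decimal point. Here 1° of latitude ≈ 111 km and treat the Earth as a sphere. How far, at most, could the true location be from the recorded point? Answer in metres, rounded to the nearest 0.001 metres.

Rounding to 6 decimal places leaves each coordinate within ±5e-07° of the true value.
N–S: 5e-07° × 111000 m/° = 0.0555 m.
East–west component at 70.861°: 5e-07° × 111000 × cos 70.861° ≈ 5e-07 × 36392.6 ≈ 0.0181963 m.
The two errors are perpendicular, so the maximum displacement is √(0.0555² + 0.0181963²) ≈ 0.0584068 m.

0.058 metres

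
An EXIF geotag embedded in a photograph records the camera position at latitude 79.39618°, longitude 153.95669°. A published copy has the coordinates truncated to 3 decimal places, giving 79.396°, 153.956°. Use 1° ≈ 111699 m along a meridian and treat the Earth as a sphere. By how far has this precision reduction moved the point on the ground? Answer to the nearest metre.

The latitude changed by +0.00018° and the longitude by +0.00069°.
North–south shift: 0.00018 × 111699 = 20.1058 m.
East–west at this latitude: 0.00069° × 111699 × cos 79.396° ≈ 0.00069 × 20554.8 = 14.1828 m.
Distance: √(20.1058² + 14.1828²) ≈ 24.6048 m.

25 metres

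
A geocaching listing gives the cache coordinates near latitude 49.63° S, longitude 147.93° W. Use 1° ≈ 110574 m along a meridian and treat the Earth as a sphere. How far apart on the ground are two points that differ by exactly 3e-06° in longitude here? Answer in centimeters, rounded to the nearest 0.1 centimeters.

21.5 centimeters

3e-06° of longitude at 49.63° is 3e-06 × 110574 × cos 49.63° ≈ 3e-06 × 71621.1 = 0.214863 m.
That is 0.214863 m = 21.486 cm.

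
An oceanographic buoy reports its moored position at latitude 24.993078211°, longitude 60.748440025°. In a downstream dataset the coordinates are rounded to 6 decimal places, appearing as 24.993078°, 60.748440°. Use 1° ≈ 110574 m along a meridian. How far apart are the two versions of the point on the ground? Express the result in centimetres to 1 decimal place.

The latitude changed by +0.000000211° and the longitude by +0.000000025°.
North–south shift: 0.000000211 × 110574 = 0.0233311 m.
E–W at 24.9931°: 0.000000025° × 110574 × cos 24.9931° = 0.000000025 × 110574 × 0.9064 ≈ 0.00250549 m.
Combined displacement = (0.0233311² + 0.00250549²)^½ ≈ 0.0234653 m.
That is 0.0234653 m = 2.3465 cm.

2.3 centimetres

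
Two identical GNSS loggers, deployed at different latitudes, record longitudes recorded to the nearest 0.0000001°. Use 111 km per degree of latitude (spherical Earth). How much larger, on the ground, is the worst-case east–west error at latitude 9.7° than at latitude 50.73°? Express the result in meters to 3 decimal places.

Rounding to 7 decimal places leaves the longitude within ±5e-08° of the true value.
At 9.7°: 5e-08° × 111000 × cos 9.7° = 5e-08 × 111000 × 0.9857 ≈ 0.0054707 m.
Error at 50.73° = 5e-08° × 111000 × cos 50.73° ≈ 0.00555 × 0.6330 = 0.003513 m.
Difference: 0.0054707 − 0.003513 = 0.0019576 m.

0.002 meters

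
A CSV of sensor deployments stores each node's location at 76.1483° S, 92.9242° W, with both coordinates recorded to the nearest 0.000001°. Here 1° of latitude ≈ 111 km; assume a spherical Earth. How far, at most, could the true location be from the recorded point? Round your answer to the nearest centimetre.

6 centimetres

Rounding to 6 decimal places leaves each coordinate within ±5e-07° of the true value.
N–S: 5e-07° × 111000 m/° = 0.0555 m.
E–W at 76.1483°: 5e-07° × 111000 × cos 76.1483° = 5e-07 × 111000 × 0.2394 ≈ 0.0132872 m.
Combining orthogonally: (0.0555² + 0.0132872²)^½ ≈ 0.0570684 m.
That is 0.0570684 m = 5.7068 cm.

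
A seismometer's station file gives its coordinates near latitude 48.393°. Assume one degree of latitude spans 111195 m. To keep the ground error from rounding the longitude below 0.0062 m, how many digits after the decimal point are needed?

At 48.393° one degree of longitude covers 111195 × cos 48.393° ≈ 111195 × 0.6640 ≈ 73835.4 m.
Rounding to N decimal places gives at most 0.5 × 10⁻ᴺ degrees of error, i.e. 0.5 × 10⁻ᴺ × 73835.4 m.
Setting 36917.7 × 10⁻ᴺ ≤ 0.0062 gives 10ᴺ ≥ 5.954e+06, i.e. N ≥ 6.77.
N = 6 would give 0.0369 m (too coarse); N = 7 gives 0.00369 m ≤ 0.0062 m.

7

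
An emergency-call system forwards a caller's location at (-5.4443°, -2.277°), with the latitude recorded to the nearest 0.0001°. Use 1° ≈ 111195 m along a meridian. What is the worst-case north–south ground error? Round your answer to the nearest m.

Rounding to 4 decimal places leaves the latitude within ±5e-05° of the true value.
North–south distance: 5e-05° × 111195 m/° = 5.55975 m.

6 m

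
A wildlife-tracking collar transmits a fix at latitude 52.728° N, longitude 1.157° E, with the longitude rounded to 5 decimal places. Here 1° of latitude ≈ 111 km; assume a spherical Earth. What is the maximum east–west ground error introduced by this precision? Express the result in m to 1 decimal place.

0.3 m

Rounding to 5 decimal places leaves the longitude within ±5e-06° of the true value.
One degree of longitude at 52.728° is 111000 × cos 52.728° ≈ 111000 × 0.6056 = 67221.6 m.
Maximum E–W displacement: 5e-06 × 67221.6 = 0.336108 m.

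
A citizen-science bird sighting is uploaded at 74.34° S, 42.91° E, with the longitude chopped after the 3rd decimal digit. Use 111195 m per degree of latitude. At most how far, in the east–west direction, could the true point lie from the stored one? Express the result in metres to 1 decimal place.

30.0 metres

Truncating at 3 decimal places can drop up to a full unit in the last place, so the longitude may be off by as much as 0.001°.
One degree of longitude at 74.34° is 111195 × cos 74.34° ≈ 111195 × 0.2699 = 30014.7 m.
So at most 0.001° × 30014.7 ≈ 30.0147 m east–west.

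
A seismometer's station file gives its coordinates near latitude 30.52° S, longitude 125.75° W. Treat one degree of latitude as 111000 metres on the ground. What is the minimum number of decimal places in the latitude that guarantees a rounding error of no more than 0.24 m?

6

One degree of latitude covers 111000 m.
Rounding to N decimal places gives at most 0.5 × 10⁻ᴺ degrees of error, i.e. 0.5 × 10⁻ᴺ × 111000 m.
Setting 55500 × 10⁻ᴺ ≤ 0.24 gives 10ᴺ ≥ 2.312e+05, i.e. N ≥ 5.36.
So 6 decimal places suffice (0.0555 m); 5 would allow up to 0.555 m.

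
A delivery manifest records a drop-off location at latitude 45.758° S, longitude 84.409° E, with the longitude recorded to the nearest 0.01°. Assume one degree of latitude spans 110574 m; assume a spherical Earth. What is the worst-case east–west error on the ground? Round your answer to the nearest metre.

386 metres

Rounding to 2 decimal places leaves the longitude within ±0.005° of the true value.
Parallels shrink by cos φ, so at 45.758° a degree of longitude is 110574 × 0.6977 ≈ 77146.4 m.
Maximum E–W displacement: 0.005 × 77146.4 = 385.732 m.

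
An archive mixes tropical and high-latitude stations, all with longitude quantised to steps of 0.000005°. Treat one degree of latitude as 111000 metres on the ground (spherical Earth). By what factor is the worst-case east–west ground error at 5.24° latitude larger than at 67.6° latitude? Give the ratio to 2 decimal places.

With a 0.000005° grid the true value lies within half a step, ±0.000005°/2 = ±2.5e-06°, of the stored one.
At 5.24°: 2.5e-06° × 111000 × cos 5.24° = 2.5e-06 × 111000 × 0.9958 ≈ 0.27634 m.
At 67.6°: 2.5e-06° × 111000 × cos 67.6° = 2.5e-06 × 111000 × 0.3811 ≈ 0.10575 m.
The ratio reduces to cos 5.24° / cos 67.6° = 0.9958/0.3811 ≈ 2.6132.

2.61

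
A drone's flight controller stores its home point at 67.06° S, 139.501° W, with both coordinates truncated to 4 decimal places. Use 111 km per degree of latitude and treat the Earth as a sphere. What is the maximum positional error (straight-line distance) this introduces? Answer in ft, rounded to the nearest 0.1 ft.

Truncating at 4 decimal places can drop up to a full unit in the last place, so each coordinate may be off by as much as 0.0001°.
Latitude error → 0.0001 × 111000 = 11.1 m along the meridian.
E–W at 67.06°: 0.0001° × 111000 × cos 67.06° = 0.0001 × 111000 × 0.3898 ≈ 4.32641 m.
The two errors are perpendicular, so the maximum displacement is √(11.1² + 4.32641²) ≈ 11.9133 m.
Converting: 11.9133 m × 3.2808 ft/m ≈ 39.086 ft.

39.1 ft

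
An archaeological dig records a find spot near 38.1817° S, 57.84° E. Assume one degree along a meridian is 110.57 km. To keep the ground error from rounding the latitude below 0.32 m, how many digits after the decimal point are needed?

One degree of latitude covers 110570 m.
Rounding to N decimal places gives at most 0.5 × 10⁻ᴺ degrees of error, i.e. 0.5 × 10⁻ᴺ × 110570 m.
Setting 55285 × 10⁻ᴺ ≤ 0.32 gives 10ᴺ ≥ 1.728e+05, i.e. N ≥ 5.24.
N = 5 would give 0.553 m (too coarse); N = 6 gives 0.0553 m ≤ 0.32 m.

6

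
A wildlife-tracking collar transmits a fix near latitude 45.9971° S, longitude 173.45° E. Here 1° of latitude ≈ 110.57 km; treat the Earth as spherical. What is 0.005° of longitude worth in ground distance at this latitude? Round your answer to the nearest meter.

One degree of longitude here spans 110570 × cos 45.9971° = 110570 × 0.6947 ≈ 76812.4 m; 0.005° of that is 384.062 m.

384 meters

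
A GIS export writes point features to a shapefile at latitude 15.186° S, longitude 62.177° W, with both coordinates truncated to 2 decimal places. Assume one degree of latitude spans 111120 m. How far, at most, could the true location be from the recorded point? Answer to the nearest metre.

Truncating at 2 decimal places can drop up to a full unit in the last place, so each coordinate may be off by as much as 0.01°.
N–S: 0.01° × 111120 m/° = 1111.2 m.
Longitude error → 0.01 × 111120 × cos 15.186° = 0.01 × 111120 × 0.9651 ≈ 1072.4 m.
Worst case both components are at the extreme and orthogonal: √(1111.2² + 1072.4²) ≈ 1544.28 m.

1544 metres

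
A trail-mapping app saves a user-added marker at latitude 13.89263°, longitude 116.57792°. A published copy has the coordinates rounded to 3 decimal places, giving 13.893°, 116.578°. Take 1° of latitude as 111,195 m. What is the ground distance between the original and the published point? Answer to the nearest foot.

Δlat = 13.89263 − 13.893 = -0.00037°; Δlon = 116.57792 − 116.578 = -0.00008°.
North–south shift: -0.00037 × 111195 = -41.1422 m.
E–W at 13.893°: -0.00008° × 111195 × cos 13.893° = -0.00008 × 111195 × 0.9707 ≈ -8.63537 m.
Distance: √(41.1422² + 8.63537²) ≈ 42.0386 m.
In feet: 42.0386 m ÷ 0.3048 ≈ 137.92 ft.

138 feet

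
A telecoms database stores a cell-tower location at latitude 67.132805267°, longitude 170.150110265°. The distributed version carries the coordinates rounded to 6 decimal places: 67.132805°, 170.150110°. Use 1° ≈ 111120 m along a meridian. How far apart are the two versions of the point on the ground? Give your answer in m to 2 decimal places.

Δlat = 67.132805267 − 67.132805 = +0.000000267°; Δlon = 170.150110265 − 170.150110 = +0.000000265°.
North–south shift: 0.000000267 × 111120 = 0.029669 m.
East–west at this latitude: 0.000000265° × 111120 × cos 67.1328° ≈ 0.000000265 × 43180.8 = 0.0114429 m.
Distance: √(0.029669² + 0.0114429²) ≈ 0.0317993 m.

0.03 m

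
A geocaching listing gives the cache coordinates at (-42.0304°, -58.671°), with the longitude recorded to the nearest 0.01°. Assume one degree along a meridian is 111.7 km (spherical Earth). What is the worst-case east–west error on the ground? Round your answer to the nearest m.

415 m

Rounding to 2 decimal places leaves the longitude within ±0.005° of the true value.
At latitude 42.0304° a degree of longitude spans 111700 m × cos 42.0304° = 111700 × 0.7428 ≈ 82969.6 m.
So at most 0.005° × 82969.6 ≈ 414.848 m east–west.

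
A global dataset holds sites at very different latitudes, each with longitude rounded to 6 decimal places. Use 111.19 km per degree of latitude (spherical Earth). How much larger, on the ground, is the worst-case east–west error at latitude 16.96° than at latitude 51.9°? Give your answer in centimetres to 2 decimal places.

Rounding to 6 decimal places leaves the longitude within ±5e-07° of the true value.
At 16.96°: 5e-07° × 111190 × cos 16.96° = 5e-07 × 111190 × 0.9565 ≈ 0.053177 m.
At 51.9°: 5e-07° × 111190 × cos 51.9° = 5e-07 × 111190 × 0.6170 ≈ 0.034304 m.
Difference: 0.053177 − 0.034304 = 0.018873 m.
That is 0.018873 m = 1.8873 cm.

1.89 centimetres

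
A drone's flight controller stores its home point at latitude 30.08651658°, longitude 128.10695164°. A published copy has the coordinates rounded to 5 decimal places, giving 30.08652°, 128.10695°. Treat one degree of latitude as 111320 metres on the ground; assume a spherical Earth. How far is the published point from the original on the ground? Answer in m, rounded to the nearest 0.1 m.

0.4 m

Δlat = 30.08651658 − 30.08652 = -0.00000342°; Δlon = 128.10695164 − 128.10695 = +0.00000164°.
N–S: -0.00000342° × 111320 m/° = -0.380714 m.
E–W at 30.0865°: 0.00000164° × 111320 × cos 30.0865° = 0.00000164 × 111320 × 0.8653 ≈ 0.157968 m.
Distance: √(0.380714² + 0.157968²) ≈ 0.412186 m.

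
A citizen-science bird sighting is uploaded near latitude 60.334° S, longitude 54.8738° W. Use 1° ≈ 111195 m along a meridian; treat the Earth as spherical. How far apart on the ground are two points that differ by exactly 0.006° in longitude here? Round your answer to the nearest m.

At 60.334° a degree of longitude is 111195 × cos 60.334° ≈ 55035.2 m, so 0.006° corresponds to 330.211 m.

330 m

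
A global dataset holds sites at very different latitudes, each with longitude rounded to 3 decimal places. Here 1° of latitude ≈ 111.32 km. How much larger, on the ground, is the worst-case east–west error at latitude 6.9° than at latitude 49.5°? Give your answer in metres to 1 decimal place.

Rounding to 3 decimal places leaves the longitude within ±0.0005° of the true value.
At 6.9°: 0.0005° × 111320 × cos 6.9° = 0.0005 × 111320 × 0.9928 ≈ 55.257 m.
Error at 49.5° = 0.0005° × 111320 × cos 49.5° ≈ 55.66 × 0.6494 = 36.148 m.
So the lower-latitude error exceeds the higher by 55.257 − 36.148 = 19.109 m.

19.1 metres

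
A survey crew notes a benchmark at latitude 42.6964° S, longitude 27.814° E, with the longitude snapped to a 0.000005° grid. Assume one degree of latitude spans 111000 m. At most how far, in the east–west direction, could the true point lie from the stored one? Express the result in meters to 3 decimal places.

0.204 meters

With a 0.000005° grid the true value lies within half a step, ±0.000005°/2 = ±2.5e-06°, of the stored one.
At latitude 42.6964° a degree of longitude spans 111000 m × cos 42.6964° = 111000 × 0.7350 ≈ 81580.2 m.
So at most 2.5e-06° × 81580.2 ≈ 0.203951 m east–west.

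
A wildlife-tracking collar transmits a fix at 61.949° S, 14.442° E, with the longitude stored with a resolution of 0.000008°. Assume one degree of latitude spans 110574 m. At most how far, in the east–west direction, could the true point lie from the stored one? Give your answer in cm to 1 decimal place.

With a 0.000008° grid the true value lies within half a step, ±0.000008°/2 = ±4e-06°, of the stored one.
One degree of longitude at 61.949° is 110574 × cos 61.949° ≈ 110574 × 0.4703 = 51998.2 m.
So at most 4e-06° × 51998.2 ≈ 0.207993 m east–west.
That is 0.207993 m = 20.799 cm.

20.8 cm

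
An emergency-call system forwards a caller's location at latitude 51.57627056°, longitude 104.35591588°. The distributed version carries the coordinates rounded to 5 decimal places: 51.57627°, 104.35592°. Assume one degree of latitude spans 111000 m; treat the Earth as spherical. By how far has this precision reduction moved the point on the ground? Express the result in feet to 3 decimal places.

0.954 feet

Δlat = 51.57627056 − 51.57627 = +0.00000056°; Δlon = 104.35591588 − 104.35592 = -0.00000412°.
North–south shift: 0.00000056 × 111000 = 0.06216 m.
E–W at 51.5763°: -0.00000412° × 111000 × cos 51.5763° = -0.00000412 × 111000 × 0.6215 ≈ -0.284212 m.
Combined displacement = (0.06216² + 0.284212²)^½ ≈ 0.29093 m.
Converting: 0.29093 m × 3.2808 ft/m ≈ 0.95449 ft.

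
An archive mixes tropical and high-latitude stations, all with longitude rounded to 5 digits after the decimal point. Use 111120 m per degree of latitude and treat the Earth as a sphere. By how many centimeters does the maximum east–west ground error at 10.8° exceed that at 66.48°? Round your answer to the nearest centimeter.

Rounding to 5 decimal places leaves the longitude within ±5e-06° of the true value.
At 10.8°: 5e-06° × 111120 × cos 10.8° = 5e-06 × 111120 × 0.9823 ≈ 0.54576 m.
At 66.48°: 5e-06° × 111120 × cos 66.48° = 5e-06 × 111120 × 0.3991 ≈ 0.22172 m.
So the lower-latitude error exceeds the higher by 0.54576 − 0.22172 = 0.32404 m.
That is 0.324036 m = 32.404 cm.

32 centimeters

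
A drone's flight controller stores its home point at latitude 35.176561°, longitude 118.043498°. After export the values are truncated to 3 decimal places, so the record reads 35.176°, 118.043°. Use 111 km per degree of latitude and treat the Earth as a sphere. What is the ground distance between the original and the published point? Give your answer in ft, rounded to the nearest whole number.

Δlat = 35.176561 − 35.176 = +0.000561°; Δlon = 118.043498 − 118.043 = +0.000498°.
N–S: 0.000561° × 111000 m/° = 62.271 m.
E–W at 35.176°: 0.000498° × 111000 × cos 35.176° = 0.000498 × 111000 × 0.8174 ≈ 45.1835 m.
Combined displacement = (62.271² + 45.1835²)^½ ≈ 76.9365 m.
Converting: 76.9365 m × 3.2808 ft/m ≈ 252.42 ft.

252 ft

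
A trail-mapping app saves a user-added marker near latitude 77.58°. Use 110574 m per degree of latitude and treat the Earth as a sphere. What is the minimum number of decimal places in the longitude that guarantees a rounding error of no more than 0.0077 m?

At 77.58° one degree of longitude covers 110574 × cos 77.58° ≈ 110574 × 0.2151 ≈ 23781.8 m.
N decimal places → at most half a unit in the last place, 0.5 × 10⁻ᴺ° = 23781.8/2 × 10⁻ᴺ m.
Setting 11890.9 × 10⁻ᴺ ≤ 0.0077 gives 10ᴺ ≥ 1.544e+06, i.e. N ≥ 6.19.
At 6 places the error can reach 0.0119 m, but 7 places keeps it to 0.00119 m.

7 decimal places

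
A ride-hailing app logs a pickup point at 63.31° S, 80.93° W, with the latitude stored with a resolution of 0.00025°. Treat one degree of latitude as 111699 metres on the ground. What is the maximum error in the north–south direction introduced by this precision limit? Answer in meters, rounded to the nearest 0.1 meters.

With a 0.00025° grid the true value lies within half a step, ±0.00025°/2 = ±0.000125°, of the stored one.
Along the meridian that is 0.000125° × 111699 m/° = 13.9624 m.

14.0 meters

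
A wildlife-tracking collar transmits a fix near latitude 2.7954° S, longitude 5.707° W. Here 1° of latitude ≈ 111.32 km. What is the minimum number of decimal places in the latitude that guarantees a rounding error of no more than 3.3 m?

5 decimal places

One degree of latitude covers 111320 m.
Rounding to N decimal places gives at most 0.5 × 10⁻ᴺ degrees of error, i.e. 0.5 × 10⁻ᴺ × 111320 m.
Setting 55660 × 10⁻ᴺ ≤ 3.3 gives 10ᴺ ≥ 1.687e+04, i.e. N ≥ 4.23.
So 5 decimal places suffice (0.557 m); 4 would allow up to 5.57 m.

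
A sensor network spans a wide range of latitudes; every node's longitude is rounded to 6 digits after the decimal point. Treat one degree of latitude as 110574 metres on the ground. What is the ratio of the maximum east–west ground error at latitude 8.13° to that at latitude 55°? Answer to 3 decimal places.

Rounding to 6 decimal places leaves the longitude within ±5e-07° of the true value.
Error at 8.13° = 5e-07° × 110574 × cos 8.13° ≈ 0.055287 × 0.9899 = 0.054731 m.
Error at 55° = 5e-07° × 110574 × cos 55° ≈ 0.055287 × 0.5736 = 0.031711 m.
The ratio reduces to cos 8.13° / cos 55° = 0.9899/0.5736 ≈ 1.7259.

1.726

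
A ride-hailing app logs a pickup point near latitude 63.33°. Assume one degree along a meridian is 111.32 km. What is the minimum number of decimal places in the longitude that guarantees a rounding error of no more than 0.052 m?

6 decimal places

At 63.33° one degree of longitude covers 111320 × cos 63.33° ≈ 111320 × 0.4489 ≈ 49966.1 m.
With N decimal places the half-ulp bound is 0.5·10⁻ᴺ°, or 0.5·10⁻ᴺ × 49966.1 m on the ground.
Need 0.5 × 49966.1 × 10⁻ᴺ ≤ 0.052 → 10⁻ᴺ ≤ 2.081e-06, so N ≥ 5.68.
At 5 places the error can reach 0.25 m, but 6 places keeps it to 0.025 m.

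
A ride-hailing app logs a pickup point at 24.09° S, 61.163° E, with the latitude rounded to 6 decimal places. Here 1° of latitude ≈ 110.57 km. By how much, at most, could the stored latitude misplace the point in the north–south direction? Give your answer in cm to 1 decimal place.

5.5 cm

Rounding to 6 decimal places leaves the latitude within ±5e-07° of the true value.
Along the meridian that is 5e-07° × 110570 m/° = 0.055285 m.
That is 0.055285 m = 5.5285 cm.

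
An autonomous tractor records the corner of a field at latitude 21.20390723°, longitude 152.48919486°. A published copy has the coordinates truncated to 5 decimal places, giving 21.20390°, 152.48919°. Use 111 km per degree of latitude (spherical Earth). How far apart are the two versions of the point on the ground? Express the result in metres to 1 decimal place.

0.9 metres

Δlat = 21.20390723 − 21.20390 = +0.00000723°; Δlon = 152.48919486 − 152.48919 = +0.00000486°.
N–S: 0.00000723° × 111000 m/° = 0.80253 m.
East–west at this latitude: 0.00000486° × 111000 × cos 21.2039° ≈ 0.00000486 × 103485 = 0.502938 m.
Hypotenuse of the two orthogonal shifts: √(0.80253² + 0.502938²) = 0.947101 m.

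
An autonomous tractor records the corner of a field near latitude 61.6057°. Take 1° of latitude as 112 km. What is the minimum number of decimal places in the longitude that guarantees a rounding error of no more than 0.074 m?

6 decimal places

At 61.6057° one degree of longitude covers 112000 × cos 61.6057° ≈ 112000 × 0.4755 ≈ 53260.1 m.
Rounding to N decimal places gives at most 0.5 × 10⁻ᴺ degrees of error, i.e. 0.5 × 10⁻ᴺ × 53260.1 m.
Need 0.5 × 53260.1 × 10⁻ᴺ ≤ 0.074 → 10⁻ᴺ ≤ 2.779e-06, so N ≥ 5.56.
N = 5 would give 0.266 m (too coarse); N = 6 gives 0.0266 m ≤ 0.074 m.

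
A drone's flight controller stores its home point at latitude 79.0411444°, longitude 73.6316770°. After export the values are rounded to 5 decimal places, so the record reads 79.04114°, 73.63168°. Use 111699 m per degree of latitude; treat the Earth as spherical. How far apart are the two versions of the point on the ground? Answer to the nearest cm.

50 cm

The latitude changed by +0.0000044° and the longitude by -0.0000030°.
N–S: 0.0000044° × 111699 m/° = 0.491476 m.
E–W at 79.0411°: -0.0000030° × 111699 × cos 79.0411° = -0.0000030 × 111699 × 0.1901 ≈ -0.0637033 m.
Hypotenuse of the two orthogonal shifts: √(0.491476² + 0.0637033²) = 0.495587 m.
That is 0.495587 m = 49.559 cm.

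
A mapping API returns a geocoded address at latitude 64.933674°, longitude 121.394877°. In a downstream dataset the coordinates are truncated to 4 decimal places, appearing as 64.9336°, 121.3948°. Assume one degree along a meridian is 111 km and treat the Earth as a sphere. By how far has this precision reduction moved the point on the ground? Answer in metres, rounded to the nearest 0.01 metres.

8.98 metres

Δlat = 64.933674 − 64.9336 = +0.000074°; Δlon = 121.394877 − 121.3948 = +0.000077°.
North–south shift: 0.000074 × 111000 = 8.214 m.
East–west at this latitude: 0.000077° × 111000 × cos 64.9336° ≈ 0.000077 × 47027.2 = 3.62109 m.
Hypotenuse of the two orthogonal shifts: √(8.214² + 3.62109²) = 8.97675 m.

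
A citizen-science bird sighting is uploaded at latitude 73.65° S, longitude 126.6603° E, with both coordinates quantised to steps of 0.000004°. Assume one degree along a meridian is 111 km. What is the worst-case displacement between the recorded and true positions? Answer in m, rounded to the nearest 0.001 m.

With a 0.000004° grid the true value lies within half a step, ±0.000004°/2 = ±2e-06°, of the stored one.
N–S: 2e-06° × 111000 m/° = 0.222 m.
East–west component at 73.65°: 2e-06° × 111000 × cos 73.65° ≈ 2e-06 × 31247 ≈ 0.0624939 m.
Worst case both components are at the extreme and orthogonal: √(0.222² + 0.0624939²) ≈ 0.230628 m.

0.231 m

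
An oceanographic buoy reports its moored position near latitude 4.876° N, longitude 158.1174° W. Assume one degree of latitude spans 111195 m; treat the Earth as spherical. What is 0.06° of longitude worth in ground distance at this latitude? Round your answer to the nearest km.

7 km

One degree of longitude here spans 111195 × cos 4.876° = 111195 × 0.9964 ≈ 110793 m; 0.06° of that is 6647.56 m.
That is 6647.56 m = 6.6476 km.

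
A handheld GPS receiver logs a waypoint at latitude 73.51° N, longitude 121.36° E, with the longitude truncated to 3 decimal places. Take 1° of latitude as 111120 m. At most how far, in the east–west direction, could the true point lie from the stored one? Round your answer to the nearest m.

32 m

Truncating at 3 decimal places can drop up to a full unit in the last place, so the longitude may be off by as much as 0.001°.
One degree of longitude at 73.51° is 111120 × cos 73.51° ≈ 111120 × 0.2838 = 31541.2 m.
Maximum E–W displacement: 0.001 × 31541.2 = 31.5412 m.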